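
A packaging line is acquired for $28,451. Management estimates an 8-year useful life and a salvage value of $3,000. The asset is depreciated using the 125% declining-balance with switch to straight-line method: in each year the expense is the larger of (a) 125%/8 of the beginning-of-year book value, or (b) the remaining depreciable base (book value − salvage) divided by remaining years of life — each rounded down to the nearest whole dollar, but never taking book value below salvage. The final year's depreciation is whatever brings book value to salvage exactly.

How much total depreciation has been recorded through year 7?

Depreciable base = $28,451 − $3,000 = $25,451.
Year 1: DB = ⌊$28,451 × 125%/8⌋ = $4,445; SL = ⌊$25,451/8⌋ = $3,181 → take DB $4,445. Book value $24,006.
Year 2: DB = ⌊$24,006 × 125%/8⌋ = $3,750; SL = ⌊$21,006/7⌋ = $3,000 → take DB $3,750. Book value $20,256.
Year 3: DB = ⌊$20,256 × 125%/8⌋ = $3,165; SL = ⌊$17,256/6⌋ = $2,876 → take DB $3,165. Book value $17,091.
Year 4: DB = ⌊$17,091 × 125%/8⌋ = $2,670; SL = ⌊$14,091/5⌋ = $2,818 → take SL $2,818. Book value $14,273.
Year 5: DB = ⌊$14,273 × 125%/8⌋ = $2,230; SL = ⌊$11,273/4⌋ = $2,818 → take SL $2,818. Book value $11,455.
Year 6: DB = ⌊$11,455 × 125%/8⌋ = $1,789; SL = ⌊$8,455/3⌋ = $2,818 → take SL $2,818. Book value $8,637.
Year 7: DB = ⌊$8,637 × 125%/8⌋ = $1,349; SL = ⌊$5,637/2⌋ = $2,818 → take SL $2,818. Book value $5,819.
Accumulated through year 7 = $28,451 − $5,819 = $22,632.

$22,632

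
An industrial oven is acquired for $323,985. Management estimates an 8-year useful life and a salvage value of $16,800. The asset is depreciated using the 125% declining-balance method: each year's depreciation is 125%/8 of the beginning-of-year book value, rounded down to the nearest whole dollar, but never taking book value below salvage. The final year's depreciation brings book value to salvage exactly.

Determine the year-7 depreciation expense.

$18,265

Depreciable base = $323,985 − $16,800 = $307,185.
Year 1: ⌊$323,985 × 125%/8⌋ = $50,622. Book value $273,363.
Year 2: ⌊$273,363 × 125%/8⌋ = $42,712. Book value $230,651.
Year 3: ⌊$230,651 × 125%/8⌋ = $36,039. Book value $194,612.
Year 4: ⌊$194,612 × 125%/8⌋ = $30,408. Book value $164,204.
Year 5: ⌊$164,204 × 125%/8⌋ = $25,656. Book value $138,548.
Year 6: ⌊$138,548 × 125%/8⌋ = $21,648. Book value $116,900.
Year 7: ⌊$116,900 × 125%/8⌋ = $18,265. Book value $98,635.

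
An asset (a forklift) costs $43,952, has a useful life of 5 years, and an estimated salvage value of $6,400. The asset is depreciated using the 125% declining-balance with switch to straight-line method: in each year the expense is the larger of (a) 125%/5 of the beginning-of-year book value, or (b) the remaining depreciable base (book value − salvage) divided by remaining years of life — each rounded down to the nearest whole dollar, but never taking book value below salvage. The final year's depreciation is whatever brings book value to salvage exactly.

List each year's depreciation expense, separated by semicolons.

$10,988; $8,241; $6,180; $6,071; $6,072

Depreciable base = $43,952 − $6,400 = $37,552.
Year 1: DB = ⌊$43,952 × 125%/5⌋ = $10,988; SL = ⌊$37,552/5⌋ = $7,510 → take DB $10,988. Book value $32,964.
Year 2: DB = ⌊$32,964 × 125%/5⌋ = $8,241; SL = ⌊$26,564/4⌋ = $6,641 → take DB $8,241. Book value $24,723.
Year 3: DB = ⌊$24,723 × 125%/5⌋ = $6,180; SL = ⌊$18,323/3⌋ = $6,107 → take DB $6,180. Book value $18,543.
Year 4: DB = ⌊$18,543 × 125%/5⌋ = $4,635; SL = ⌊$12,143/2⌋ = $6,071 → take SL $6,071. Book value $12,472.
Year 5 (final): $12,472 − $6,400 = $6,072. Book value $6,400.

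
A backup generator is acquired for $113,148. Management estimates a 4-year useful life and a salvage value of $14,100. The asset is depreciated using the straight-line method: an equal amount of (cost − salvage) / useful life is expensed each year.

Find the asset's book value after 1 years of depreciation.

$88,386

Depreciable base = $113,148 − $14,100 = $99,048.
Annual expense = $99,048 / 4 = $24,762.
End of year 1: book value $88,386.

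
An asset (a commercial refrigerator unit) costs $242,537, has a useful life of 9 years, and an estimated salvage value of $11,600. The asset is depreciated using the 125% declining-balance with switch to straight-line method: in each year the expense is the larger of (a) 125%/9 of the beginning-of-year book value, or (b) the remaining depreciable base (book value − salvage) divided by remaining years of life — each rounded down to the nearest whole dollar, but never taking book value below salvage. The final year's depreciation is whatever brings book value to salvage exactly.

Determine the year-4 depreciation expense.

Depreciable base = $242,537 − $11,600 = $230,937.
Year 1: DB = ⌊$242,537 × 125%/9⌋ = $33,685; SL = ⌊$230,937/9⌋ = $25,659 → take DB $33,685. Book value $208,852.
Year 2: DB = ⌊$208,852 × 125%/9⌋ = $29,007; SL = ⌊$197,252/8⌋ = $24,656 → take DB $29,007. Book value $179,845.
Year 3: DB = ⌊$179,845 × 125%/9⌋ = $24,978; SL = ⌊$168,245/7⌋ = $24,035 → take DB $24,978. Book value $154,867.
Year 4: DB = ⌊$154,867 × 125%/9⌋ = $21,509; SL = ⌊$143,267/6⌋ = $23,877 → take SL $23,877. Book value $130,990.

$23,877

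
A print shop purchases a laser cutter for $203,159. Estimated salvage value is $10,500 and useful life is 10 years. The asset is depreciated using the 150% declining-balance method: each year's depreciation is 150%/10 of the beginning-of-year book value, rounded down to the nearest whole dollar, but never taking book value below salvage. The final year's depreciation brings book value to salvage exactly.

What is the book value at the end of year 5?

Depreciable base = $203,159 − $10,500 = $192,659.
Year 1: ⌊$203,159 × 150%/10⌋ = $30,473. Book value $172,686.
Year 2: ⌊$172,686 × 150%/10⌋ = $25,902. Book value $146,784.
Year 3: ⌊$146,784 × 150%/10⌋ = $22,017. Book value $124,767.
Year 4: ⌊$124,767 × 150%/10⌋ = $18,715. Book value $106,052.
Year 5: ⌊$106,052 × 150%/10⌋ = $15,907. Book value $90,145.

$90,145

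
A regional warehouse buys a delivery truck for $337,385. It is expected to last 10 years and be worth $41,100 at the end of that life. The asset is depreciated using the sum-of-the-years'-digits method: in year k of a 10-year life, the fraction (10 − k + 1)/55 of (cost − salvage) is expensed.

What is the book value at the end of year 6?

$94,970

Depreciable base = $337,385 − $41,100 = $296,285.
Sum of the years' digits = 10+9+8+7+6+5+4+3+2+1 = 55.
Year 1: $296,285 × 10/55 = $53,870. Book value $283,515.
Year 2: $296,285 × 9/55 = $48,483. Book value $235,032.
Year 3: $296,285 × 8/55 = $43,096. Book value $191,936.
Year 4: $296,285 × 7/55 = $37,709. Book value $154,227.
Year 5: $296,285 × 6/55 = $32,322. Book value $121,905.
Year 6: $296,285 × 5/55 = $26,935. Book value $94,970.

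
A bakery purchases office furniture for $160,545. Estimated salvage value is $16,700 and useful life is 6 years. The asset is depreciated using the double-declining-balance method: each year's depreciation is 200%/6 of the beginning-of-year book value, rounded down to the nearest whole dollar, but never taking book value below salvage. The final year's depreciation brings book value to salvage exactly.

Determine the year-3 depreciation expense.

$23,784

Depreciable base = $160,545 − $16,700 = $143,845.
Year 1: ⌊$160,545 × 200%/6⌋ = $53,515. Book value $107,030.
Year 2: ⌊$107,030 × 200%/6⌋ = $35,676. Book value $71,354.
Year 3: ⌊$71,354 × 200%/6⌋ = $23,784. Book value $47,570.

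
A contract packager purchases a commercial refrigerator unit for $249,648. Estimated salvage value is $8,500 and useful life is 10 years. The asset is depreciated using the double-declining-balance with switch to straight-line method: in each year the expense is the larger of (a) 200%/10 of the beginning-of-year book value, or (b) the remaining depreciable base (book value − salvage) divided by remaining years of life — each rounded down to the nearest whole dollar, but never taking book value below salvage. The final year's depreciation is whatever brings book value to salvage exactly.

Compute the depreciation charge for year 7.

Depreciable base = $249,648 − $8,500 = $241,148.
Year 1: DB = ⌊$249,648 × 200%/10⌋ = $49,929; SL = ⌊$241,148/10⌋ = $24,114 → take DB $49,929. Book value $199,719.
Year 2: DB = ⌊$199,719 × 200%/10⌋ = $39,943; SL = ⌊$191,219/9⌋ = $21,246 → take DB $39,943. Book value $159,776.
Year 3: DB = ⌊$159,776 × 200%/10⌋ = $31,955; SL = ⌊$151,276/8⌋ = $18,909 → take DB $31,955. Book value $127,821.
Year 4: DB = ⌊$127,821 × 200%/10⌋ = $25,564; SL = ⌊$119,321/7⌋ = $17,045 → take DB $25,564. Book value $102,257.
Year 5: DB = ⌊$102,257 × 200%/10⌋ = $20,451; SL = ⌊$93,757/6⌋ = $15,626 → take DB $20,451. Book value $81,806.
Year 6: DB = ⌊$81,806 × 200%/10⌋ = $16,361; SL = ⌊$73,306/5⌋ = $14,661 → take DB $16,361. Book value $65,445.
Year 7: DB = ⌊$65,445 × 200%/10⌋ = $13,089; SL = ⌊$56,945/4⌋ = $14,236 → take SL $14,236. Book value $51,209.

$14,236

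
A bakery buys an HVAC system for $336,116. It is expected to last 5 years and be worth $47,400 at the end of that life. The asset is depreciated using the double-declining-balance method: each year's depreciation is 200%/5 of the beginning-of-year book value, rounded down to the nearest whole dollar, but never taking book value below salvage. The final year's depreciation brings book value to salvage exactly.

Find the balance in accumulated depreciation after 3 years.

Depreciable base = $336,116 − $47,400 = $288,716.
Year 1: ⌊$336,116 × 200%/5⌋ = $134,446. Book value $201,670.
Year 2: ⌊$201,670 × 200%/5⌋ = $80,668. Book value $121,002.
Year 3: ⌊$121,002 × 200%/5⌋ = $48,400. Book value $72,602.
Accumulated through year 3 = $336,116 − $72,602 = $263,514.

$263,514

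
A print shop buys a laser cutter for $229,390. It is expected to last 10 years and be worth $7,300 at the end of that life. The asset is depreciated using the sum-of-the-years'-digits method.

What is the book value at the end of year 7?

Depreciable base = $229,390 − $7,300 = $222,090.
Sum of the years' digits = 10+9+8+7+6+5+4+3+2+1 = 55.
Year 1: $222,090 × 10/55 = $40,380. Book value $189,010.
Year 2: $222,090 × 9/55 = $36,342. Book value $152,668.
Year 3: $222,090 × 8/55 = $32,304. Book value $120,364.
Year 4: $222,090 × 7/55 = $28,266. Book value $92,098.
Year 5: $222,090 × 6/55 = $24,228. Book value $67,870.
Year 6: $222,090 × 5/55 = $20,190. Book value $47,680.
Year 7: $222,090 × 4/55 = $16,152. Book value $31,528.

$31,528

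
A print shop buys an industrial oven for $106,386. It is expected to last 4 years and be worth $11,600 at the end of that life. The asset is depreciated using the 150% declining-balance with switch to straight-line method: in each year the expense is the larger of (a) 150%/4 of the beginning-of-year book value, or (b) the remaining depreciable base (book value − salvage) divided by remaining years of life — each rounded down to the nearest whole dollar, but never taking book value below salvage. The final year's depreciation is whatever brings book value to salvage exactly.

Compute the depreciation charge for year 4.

$14,374

Depreciable base = $106,386 − $11,600 = $94,786.
Year 1: DB = ⌊$106,386 × 150%/4⌋ = $39,894; SL = ⌊$94,786/4⌋ = $23,696 → take DB $39,894. Book value $66,492.
Year 2: DB = ⌊$66,492 × 150%/4⌋ = $24,934; SL = ⌊$54,892/3⌋ = $18,297 → take DB $24,934. Book value $41,558.
Year 3: DB = ⌊$41,558 × 150%/4⌋ = $15,584; SL = ⌊$29,958/2⌋ = $14,979 → take DB $15,584. Book value $25,974.
Year 4 (final): $25,974 − $11,600 = $14,374. Book value $11,600.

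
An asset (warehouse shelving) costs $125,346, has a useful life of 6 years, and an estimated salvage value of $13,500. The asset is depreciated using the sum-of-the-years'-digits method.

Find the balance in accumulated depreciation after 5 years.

$106,520

Depreciable base = $125,346 − $13,500 = $111,846.
Sum of the years' digits = 6+5+4+3+2+1 = 21.
Year 1: $111,846 × 6/21 = $31,956. Book value $93,390.
Year 2: $111,846 × 5/21 = $26,630. Book value $66,760.
Year 3: $111,846 × 4/21 = $21,304. Book value $45,456.
Year 4: $111,846 × 3/21 = $15,978. Book value $29,478.
Year 5: $111,846 × 2/21 = $10,652. Book value $18,826.
Accumulated through year 5 = $125,346 − $18,826 = $106,520.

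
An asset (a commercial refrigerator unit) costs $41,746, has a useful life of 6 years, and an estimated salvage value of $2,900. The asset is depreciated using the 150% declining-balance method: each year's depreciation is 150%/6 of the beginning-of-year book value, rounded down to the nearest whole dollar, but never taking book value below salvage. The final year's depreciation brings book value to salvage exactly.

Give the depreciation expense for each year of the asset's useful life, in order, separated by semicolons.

$10,436; $7,827; $5,870; $4,403; $3,302; $7,008

Depreciable base = $41,746 − $2,900 = $38,846.
Year 1: ⌊$41,746 × 150%/6⌋ = $10,436. Book value $31,310.
Year 2: ⌊$31,310 × 150%/6⌋ = $7,827. Book value $23,483.
Year 3: ⌊$23,483 × 150%/6⌋ = $5,870. Book value $17,613.
Year 4: ⌊$17,613 × 150%/6⌋ = $4,403. Book value $13,210.
Year 5: ⌊$13,210 × 150%/6⌋ = $3,302. Book value $9,908.
Year 6 (final): $9,908 − $2,900 = $7,008. Book value $2,900.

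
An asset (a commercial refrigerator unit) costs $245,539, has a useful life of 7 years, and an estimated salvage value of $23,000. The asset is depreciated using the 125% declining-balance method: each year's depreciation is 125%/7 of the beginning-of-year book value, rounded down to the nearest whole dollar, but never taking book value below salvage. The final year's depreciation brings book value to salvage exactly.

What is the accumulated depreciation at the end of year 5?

Depreciable base = $245,539 − $23,000 = $222,539.
Year 1: ⌊$245,539 × 125%/7⌋ = $43,846. Book value $201,693.
Year 2: ⌊$201,693 × 125%/7⌋ = $36,016. Book value $165,677.
Year 3: ⌊$165,677 × 125%/7⌋ = $29,585. Book value $136,092.
Year 4: ⌊$136,092 × 125%/7⌋ = $24,302. Book value $111,790.
Year 5: ⌊$111,790 × 125%/7⌋ = $19,962. Book value $91,828.
Accumulated through year 5 = $245,539 − $91,828 = $153,711.

$153,711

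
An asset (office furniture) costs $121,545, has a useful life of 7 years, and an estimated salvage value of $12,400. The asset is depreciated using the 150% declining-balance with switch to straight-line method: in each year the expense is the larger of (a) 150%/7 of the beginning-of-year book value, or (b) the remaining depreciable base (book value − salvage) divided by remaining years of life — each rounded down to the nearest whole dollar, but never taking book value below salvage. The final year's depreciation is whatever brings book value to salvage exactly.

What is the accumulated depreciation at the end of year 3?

Depreciable base = $121,545 − $12,400 = $109,145.
Year 1: DB = ⌊$121,545 × 150%/7⌋ = $26,045; SL = ⌊$109,145/7⌋ = $15,592 → take DB $26,045. Book value $95,500.
Year 2: DB = ⌊$95,500 × 150%/7⌋ = $20,464; SL = ⌊$83,100/6⌋ = $13,850 → take DB $20,464. Book value $75,036.
Year 3: DB = ⌊$75,036 × 150%/7⌋ = $16,079; SL = ⌊$62,636/5⌋ = $12,527 → take DB $16,079. Book value $58,957.
Accumulated through year 3 = $121,545 − $58,957 = $62,588.

$62,588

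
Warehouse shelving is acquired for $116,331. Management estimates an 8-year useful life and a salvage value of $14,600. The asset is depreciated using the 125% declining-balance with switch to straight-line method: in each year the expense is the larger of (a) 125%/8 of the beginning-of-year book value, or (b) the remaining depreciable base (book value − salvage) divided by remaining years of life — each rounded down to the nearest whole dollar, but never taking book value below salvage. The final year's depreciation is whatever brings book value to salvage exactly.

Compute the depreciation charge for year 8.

Depreciable base = $116,331 − $14,600 = $101,731.
Year 1: DB = ⌊$116,331 × 125%/8⌋ = $18,176; SL = ⌊$101,731/8⌋ = $12,716 → take DB $18,176. Book value $98,155.
Year 2: DB = ⌊$98,155 × 125%/8⌋ = $15,336; SL = ⌊$83,555/7⌋ = $11,936 → take DB $15,336. Book value $82,819.
Year 3: DB = ⌊$82,819 × 125%/8⌋ = $12,940; SL = ⌊$68,219/6⌋ = $11,369 → take DB $12,940. Book value $69,879.
Year 4: DB = ⌊$69,879 × 125%/8⌋ = $10,918; SL = ⌊$55,279/5⌋ = $11,055 → take SL $11,055. Book value $58,824.
Year 5: DB = ⌊$58,824 × 125%/8⌋ = $9,191; SL = ⌊$44,224/4⌋ = $11,056 → take SL $11,056. Book value $47,768.
Year 6: DB = ⌊$47,768 × 125%/8⌋ = $7,463; SL = ⌊$33,168/3⌋ = $11,056 → take SL $11,056. Book value $36,712.
Year 7: DB = ⌊$36,712 × 125%/8⌋ = $5,736; SL = ⌊$22,112/2⌋ = $11,056 → take SL $11,056. Book value $25,656.
Year 8 (final): $25,656 − $14,600 = $11,056. Book value $14,600.

$11,056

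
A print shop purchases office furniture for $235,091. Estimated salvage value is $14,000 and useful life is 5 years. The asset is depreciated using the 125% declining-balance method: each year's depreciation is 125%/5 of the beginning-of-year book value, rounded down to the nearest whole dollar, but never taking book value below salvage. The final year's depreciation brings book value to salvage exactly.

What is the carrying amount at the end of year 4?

Depreciable base = $235,091 − $14,000 = $221,091.
Year 1: ⌊$235,091 × 125%/5⌋ = $58,772. Book value $176,319.
Year 2: ⌊$176,319 × 125%/5⌋ = $44,079. Book value $132,240.
Year 3: ⌊$132,240 × 125%/5⌋ = $33,060. Book value $99,180.
Year 4: ⌊$99,180 × 125%/5⌋ = $24,795. Book value $74,385.

$74,385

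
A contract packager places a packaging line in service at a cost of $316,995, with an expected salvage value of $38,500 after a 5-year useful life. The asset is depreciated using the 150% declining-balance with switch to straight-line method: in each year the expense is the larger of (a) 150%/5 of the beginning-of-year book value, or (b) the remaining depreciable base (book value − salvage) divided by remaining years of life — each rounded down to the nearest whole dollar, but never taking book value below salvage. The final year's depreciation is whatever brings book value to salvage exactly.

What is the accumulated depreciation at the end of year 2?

$161,667

Depreciable base = $316,995 − $38,500 = $278,495.
Year 1: DB = ⌊$316,995 × 150%/5⌋ = $95,098; SL = ⌊$278,495/5⌋ = $55,699 → take DB $95,098. Book value $221,897.
Year 2: DB = ⌊$221,897 × 150%/5⌋ = $66,569; SL = ⌊$183,397/4⌋ = $45,849 → take DB $66,569. Book value $155,328.
Accumulated through year 2 = $316,995 − $155,328 = $161,667.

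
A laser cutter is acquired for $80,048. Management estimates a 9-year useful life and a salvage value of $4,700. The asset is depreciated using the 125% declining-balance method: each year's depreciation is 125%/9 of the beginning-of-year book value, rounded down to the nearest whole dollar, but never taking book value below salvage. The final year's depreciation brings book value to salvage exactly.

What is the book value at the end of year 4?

$44,015

Depreciable base = $80,048 − $4,700 = $75,348.
Year 1: ⌊$80,048 × 125%/9⌋ = $11,117. Book value $68,931.
Year 2: ⌊$68,931 × 125%/9⌋ = $9,573. Book value $59,358.
Year 3: ⌊$59,358 × 125%/9⌋ = $8,244. Book value $51,114.
Year 4: ⌊$51,114 × 125%/9⌋ = $7,099. Book value $44,015.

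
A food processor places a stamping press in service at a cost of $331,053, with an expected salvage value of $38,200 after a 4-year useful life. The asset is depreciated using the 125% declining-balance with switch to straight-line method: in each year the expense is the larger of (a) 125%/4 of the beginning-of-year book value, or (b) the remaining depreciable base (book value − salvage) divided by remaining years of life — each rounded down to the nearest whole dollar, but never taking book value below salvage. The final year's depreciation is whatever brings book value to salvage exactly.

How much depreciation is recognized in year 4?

Depreciable base = $331,053 − $38,200 = $292,853.
Year 1: DB = ⌊$331,053 × 125%/4⌋ = $103,454; SL = ⌊$292,853/4⌋ = $73,213 → take DB $103,454. Book value $227,599.
Year 2: DB = ⌊$227,599 × 125%/4⌋ = $71,124; SL = ⌊$189,399/3⌋ = $63,133 → take DB $71,124. Book value $156,475.
Year 3: DB = ⌊$156,475 × 125%/4⌋ = $48,898; SL = ⌊$118,275/2⌋ = $59,137 → take SL $59,137. Book value $97,338.
Year 4 (final): $97,338 − $38,200 = $59,138. Book value $38,200.

$59,138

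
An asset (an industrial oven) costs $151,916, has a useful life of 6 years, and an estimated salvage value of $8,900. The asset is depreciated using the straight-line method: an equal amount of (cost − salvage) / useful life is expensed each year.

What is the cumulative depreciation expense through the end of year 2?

$47,672

Depreciable base = $151,916 − $8,900 = $143,016.
Annual expense = $143,016 / 6 = $23,836.
End of year 1: book value $128,080.
End of year 2: book value $104,244.
Accumulated through year 2 = $151,916 − $104,244 = $47,672.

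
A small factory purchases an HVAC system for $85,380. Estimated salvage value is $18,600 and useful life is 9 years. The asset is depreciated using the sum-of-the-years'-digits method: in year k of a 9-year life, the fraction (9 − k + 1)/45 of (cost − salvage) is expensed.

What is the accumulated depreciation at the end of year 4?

$44,520

Depreciable base = $85,380 − $18,600 = $66,780.
Sum of the years' digits = 9+8+7+6+5+4+3+2+1 = 45.
Year 1: $66,780 × 9/45 = $13,356. Book value $72,024.
Year 2: $66,780 × 8/45 = $11,872. Book value $60,152.
Year 3: $66,780 × 7/45 = $10,388. Book value $49,764.
Year 4: $66,780 × 6/45 = $8,904. Book value $40,860.
Accumulated through year 4 = $85,380 − $40,860 = $44,520.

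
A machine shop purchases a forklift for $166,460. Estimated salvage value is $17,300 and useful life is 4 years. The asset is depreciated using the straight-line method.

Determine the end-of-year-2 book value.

Depreciable base = $166,460 − $17,300 = $149,160.
Annual expense = $149,160 / 4 = $37,290.
End of year 1: book value $129,170.
End of year 2: book value $91,880.

$91,880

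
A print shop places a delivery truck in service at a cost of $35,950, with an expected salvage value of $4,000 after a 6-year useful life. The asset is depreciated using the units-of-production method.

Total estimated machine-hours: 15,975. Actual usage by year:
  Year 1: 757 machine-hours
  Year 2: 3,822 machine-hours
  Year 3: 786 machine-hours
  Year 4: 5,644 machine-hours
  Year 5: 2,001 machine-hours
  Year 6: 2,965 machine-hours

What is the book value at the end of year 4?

Depreciable base = $35,950 − $4,000 = $31,950.
Rate = $31,950 / 15,975 machine-hours = $2 per machine-hour.
Year 1: 757 × $2 = $1,514. Book value $34,436.
Year 2: 3,822 × $2 = $7,644. Book value $26,792.
Year 3: 786 × $2 = $1,572. Book value $25,220.
Year 4: 5,644 × $2 = $11,288. Book value $13,932.

$13,932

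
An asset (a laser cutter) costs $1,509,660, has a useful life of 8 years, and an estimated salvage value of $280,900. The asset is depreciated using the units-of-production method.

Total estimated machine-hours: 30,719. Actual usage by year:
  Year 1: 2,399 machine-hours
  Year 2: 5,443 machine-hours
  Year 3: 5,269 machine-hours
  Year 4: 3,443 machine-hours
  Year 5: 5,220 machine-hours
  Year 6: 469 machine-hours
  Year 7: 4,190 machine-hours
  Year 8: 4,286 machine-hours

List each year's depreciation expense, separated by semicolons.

$95,960; $217,720; $210,760; $137,720; $208,800; $18,760; $167,600; $171,440

Depreciable base = $1,509,660 − $280,900 = $1,228,760.
Rate = $1,228,760 / 30,719 machine-hours = $40 per machine-hour.
Year 1: 2,399 × $40 = $95,960. Book value $1,413,700.
Year 2: 5,443 × $40 = $217,720. Book value $1,195,980.
Year 3: 5,269 × $40 = $210,760. Book value $985,220.
Year 4: 3,443 × $40 = $137,720. Book value $847,500.
Year 5: 5,220 × $40 = $208,800. Book value $638,700.
Year 6: 469 × $40 = $18,760. Book value $619,940.
Year 7: 4,190 × $40 = $167,600. Book value $452,340.
Year 8: 4,286 × $40 = $171,440. Book value $280,900.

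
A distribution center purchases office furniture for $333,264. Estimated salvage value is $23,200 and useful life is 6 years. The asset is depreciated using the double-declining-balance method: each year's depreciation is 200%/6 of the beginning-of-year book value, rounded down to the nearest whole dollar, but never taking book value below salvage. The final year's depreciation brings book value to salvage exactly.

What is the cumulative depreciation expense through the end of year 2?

$185,146

Depreciable base = $333,264 − $23,200 = $310,064.
Year 1: ⌊$333,264 × 200%/6⌋ = $111,088. Book value $222,176.
Year 2: ⌊$222,176 × 200%/6⌋ = $74,058. Book value $148,118.
Accumulated through year 2 = $333,264 − $148,118 = $185,146.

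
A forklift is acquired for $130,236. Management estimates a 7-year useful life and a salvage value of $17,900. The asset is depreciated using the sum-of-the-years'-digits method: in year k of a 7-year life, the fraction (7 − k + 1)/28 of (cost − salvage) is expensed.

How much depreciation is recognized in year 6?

Depreciable base = $130,236 − $17,900 = $112,336.
Sum of the years' digits = 7+6+5+4+3+2+1 = 28.
Year 1: $112,336 × 7/28 = $28,084. Book value $102,152.
Year 2: $112,336 × 6/28 = $24,072. Book value $78,080.
Year 3: $112,336 × 5/28 = $20,060. Book value $58,020.
Year 4: $112,336 × 4/28 = $16,048. Book value $41,972.
Year 5: $112,336 × 3/28 = $12,036. Book value $29,936.
Year 6: $112,336 × 2/28 = $8,024. Book value $21,912.

$8,024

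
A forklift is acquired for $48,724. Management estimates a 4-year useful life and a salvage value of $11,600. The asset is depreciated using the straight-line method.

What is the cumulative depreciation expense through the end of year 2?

$18,562

Depreciable base = $48,724 − $11,600 = $37,124.
Annual expense = $37,124 / 4 = $9,281.
End of year 1: book value $39,443.
End of year 2: book value $30,162.
Accumulated through year 2 = $48,724 − $30,162 = $18,562.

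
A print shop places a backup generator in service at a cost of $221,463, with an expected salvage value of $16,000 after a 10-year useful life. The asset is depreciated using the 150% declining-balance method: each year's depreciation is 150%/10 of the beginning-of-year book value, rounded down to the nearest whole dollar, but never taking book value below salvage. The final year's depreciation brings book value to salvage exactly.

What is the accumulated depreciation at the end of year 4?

Depreciable base = $221,463 − $16,000 = $205,463.
Year 1: ⌊$221,463 × 150%/10⌋ = $33,219. Book value $188,244.
Year 2: ⌊$188,244 × 150%/10⌋ = $28,236. Book value $160,008.
Year 3: ⌊$160,008 × 150%/10⌋ = $24,001. Book value $136,007.
Year 4: ⌊$136,007 × 150%/10⌋ = $20,401. Book value $115,606.
Accumulated through year 4 = $221,463 − $115,606 = $105,857.

$105,857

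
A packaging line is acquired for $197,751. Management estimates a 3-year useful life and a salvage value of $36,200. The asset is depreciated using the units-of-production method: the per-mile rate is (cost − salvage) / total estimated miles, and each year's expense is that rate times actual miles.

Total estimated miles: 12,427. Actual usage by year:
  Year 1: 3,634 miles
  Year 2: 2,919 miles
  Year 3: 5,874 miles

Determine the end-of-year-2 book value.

$112,562

Depreciable base = $197,751 − $36,200 = $161,551.
Rate = $161,551 / 12,427 miles = $13 per mile.
Year 1: 3,634 × $13 = $47,242. Book value $150,509.
Year 2: 2,919 × $13 = $37,947. Book value $112,562.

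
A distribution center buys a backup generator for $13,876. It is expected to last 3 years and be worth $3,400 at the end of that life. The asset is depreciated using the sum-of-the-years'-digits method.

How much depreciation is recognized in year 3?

Depreciable base = $13,876 − $3,400 = $10,476.
Sum of the years' digits = 3+2+1 = 6.
Year 1: $10,476 × 3/6 = $5,238. Book value $8,638.
Year 2: $10,476 × 2/6 = $3,492. Book value $5,146.
Year 3: $10,476 × 1/6 = $1,746. Book value $3,400.

$1,746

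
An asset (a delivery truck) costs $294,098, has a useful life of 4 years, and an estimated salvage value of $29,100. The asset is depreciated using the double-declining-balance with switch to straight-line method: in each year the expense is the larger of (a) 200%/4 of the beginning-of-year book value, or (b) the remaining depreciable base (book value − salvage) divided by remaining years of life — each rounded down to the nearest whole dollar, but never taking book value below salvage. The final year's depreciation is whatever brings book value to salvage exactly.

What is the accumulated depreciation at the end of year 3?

$257,335

Depreciable base = $294,098 − $29,100 = $264,998.
Year 1: DB = ⌊$294,098 × 200%/4⌋ = $147,049; SL = ⌊$264,998/4⌋ = $66,249 → take DB $147,049. Book value $147,049.
Year 2: DB = ⌊$147,049 × 200%/4⌋ = $73,524; SL = ⌊$117,949/3⌋ = $39,316 → take DB $73,524. Book value $73,525.
Year 3: DB = ⌊$73,525 × 200%/4⌋ = $36,762; SL = ⌊$44,425/2⌋ = $22,212 → take DB $36,762. Book value $36,763.
Accumulated through year 3 = $294,098 − $36,763 = $257,335.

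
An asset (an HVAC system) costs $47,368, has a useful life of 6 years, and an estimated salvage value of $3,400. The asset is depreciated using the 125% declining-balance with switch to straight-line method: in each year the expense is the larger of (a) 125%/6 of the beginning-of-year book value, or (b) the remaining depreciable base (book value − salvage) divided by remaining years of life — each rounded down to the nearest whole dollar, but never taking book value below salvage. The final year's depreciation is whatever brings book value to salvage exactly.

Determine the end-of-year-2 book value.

$29,688

Depreciable base = $47,368 − $3,400 = $43,968.
Year 1: DB = ⌊$47,368 × 125%/6⌋ = $9,868; SL = ⌊$43,968/6⌋ = $7,328 → take DB $9,868. Book value $37,500.
Year 2: DB = ⌊$37,500 × 125%/6⌋ = $7,812; SL = ⌊$34,100/5⌋ = $6,820 → take DB $7,812. Book value $29,688.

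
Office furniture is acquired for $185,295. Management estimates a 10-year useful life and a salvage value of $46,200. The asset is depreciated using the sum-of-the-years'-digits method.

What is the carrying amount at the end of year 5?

Depreciable base = $185,295 − $46,200 = $139,095.
Sum of the years' digits = 10+9+8+7+6+5+4+3+2+1 = 55.
Year 1: $139,095 × 10/55 = $25,290. Book value $160,005.
Year 2: $139,095 × 9/55 = $22,761. Book value $137,244.
Year 3: $139,095 × 8/55 = $20,232. Book value $117,012.
Year 4: $139,095 × 7/55 = $17,703. Book value $99,309.
Year 5: $139,095 × 6/55 = $15,174. Book value $84,135.

$84,135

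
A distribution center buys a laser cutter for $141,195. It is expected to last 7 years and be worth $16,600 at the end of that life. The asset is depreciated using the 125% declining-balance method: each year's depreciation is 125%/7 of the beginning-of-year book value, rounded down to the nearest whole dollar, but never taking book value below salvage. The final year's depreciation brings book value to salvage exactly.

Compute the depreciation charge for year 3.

$17,012

Depreciable base = $141,195 − $16,600 = $124,595.
Year 1: ⌊$141,195 × 125%/7⌋ = $25,213. Book value $115,982.
Year 2: ⌊$115,982 × 125%/7⌋ = $20,711. Book value $95,271.
Year 3: ⌊$95,271 × 125%/7⌋ = $17,012. Book value $78,259.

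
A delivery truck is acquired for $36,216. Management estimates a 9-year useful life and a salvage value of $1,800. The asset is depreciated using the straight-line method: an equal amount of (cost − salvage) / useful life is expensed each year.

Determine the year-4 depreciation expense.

$3,824

Depreciable base = $36,216 − $1,800 = $34,416.
Annual expense = $34,416 / 9 = $3,824.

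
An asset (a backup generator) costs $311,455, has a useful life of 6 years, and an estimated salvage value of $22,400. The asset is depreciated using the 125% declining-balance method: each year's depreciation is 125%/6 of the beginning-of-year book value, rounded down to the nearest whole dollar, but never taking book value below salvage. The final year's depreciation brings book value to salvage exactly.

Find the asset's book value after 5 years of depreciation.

$96,854

Depreciable base = $311,455 − $22,400 = $289,055.
Year 1: ⌊$311,455 × 125%/6⌋ = $64,886. Book value $246,569.
Year 2: ⌊$246,569 × 125%/6⌋ = $51,368. Book value $195,201.
Year 3: ⌊$195,201 × 125%/6⌋ = $40,666. Book value $154,535.
Year 4: ⌊$154,535 × 125%/6⌋ = $32,194. Book value $122,341.
Year 5: ⌊$122,341 × 125%/6⌋ = $25,487. Book value $96,854.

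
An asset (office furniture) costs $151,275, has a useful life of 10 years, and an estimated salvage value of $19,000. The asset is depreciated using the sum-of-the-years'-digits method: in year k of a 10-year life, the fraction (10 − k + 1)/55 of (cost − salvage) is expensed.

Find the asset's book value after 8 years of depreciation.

$26,215

Depreciable base = $151,275 − $19,000 = $132,275.
Sum of the years' digits = 10+9+8+7+6+5+4+3+2+1 = 55.
Year 1: $132,275 × 10/55 = $24,050. Book value $127,225.
Year 2: $132,275 × 9/55 = $21,645. Book value $105,580.
Year 3: $132,275 × 8/55 = $19,240. Book value $86,340.
Year 4: $132,275 × 7/55 = $16,835. Book value $69,505.
Year 5: $132,275 × 6/55 = $14,430. Book value $55,075.
Year 6: $132,275 × 5/55 = $12,025. Book value $43,050.
Year 7: $132,275 × 4/55 = $9,620. Book value $33,430.
Year 8: $132,275 × 3/55 = $7,215. Book value $26,215.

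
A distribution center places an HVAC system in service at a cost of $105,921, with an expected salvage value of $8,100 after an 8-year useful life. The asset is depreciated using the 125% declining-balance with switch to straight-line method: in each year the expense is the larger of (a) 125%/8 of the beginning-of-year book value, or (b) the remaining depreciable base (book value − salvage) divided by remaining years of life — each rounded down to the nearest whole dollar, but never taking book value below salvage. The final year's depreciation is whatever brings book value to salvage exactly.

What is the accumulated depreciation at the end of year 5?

Depreciable base = $105,921 − $8,100 = $97,821.
Year 1: DB = ⌊$105,921 × 125%/8⌋ = $16,550; SL = ⌊$97,821/8⌋ = $12,227 → take DB $16,550. Book value $89,371.
Year 2: DB = ⌊$89,371 × 125%/8⌋ = $13,964; SL = ⌊$81,271/7⌋ = $11,610 → take DB $13,964. Book value $75,407.
Year 3: DB = ⌊$75,407 × 125%/8⌋ = $11,782; SL = ⌊$67,307/6⌋ = $11,217 → take DB $11,782. Book value $63,625.
Year 4: DB = ⌊$63,625 × 125%/8⌋ = $9,941; SL = ⌊$55,525/5⌋ = $11,105 → take SL $11,105. Book value $52,520.
Year 5: DB = ⌊$52,520 × 125%/8⌋ = $8,206; SL = ⌊$44,420/4⌋ = $11,105 → take SL $11,105. Book value $41,415.
Accumulated through year 5 = $105,921 − $41,415 = $64,506.

$64,506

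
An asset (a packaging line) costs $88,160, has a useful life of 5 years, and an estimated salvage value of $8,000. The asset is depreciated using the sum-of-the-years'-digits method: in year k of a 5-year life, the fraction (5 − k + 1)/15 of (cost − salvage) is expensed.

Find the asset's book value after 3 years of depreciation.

$24,032

Depreciable base = $88,160 − $8,000 = $80,160.
Sum of the years' digits = 5+4+3+2+1 = 15.
Year 1: $80,160 × 5/15 = $26,720. Book value $61,440.
Year 2: $80,160 × 4/15 = $21,376. Book value $40,064.
Year 3: $80,160 × 3/15 = $16,032. Book value $24,032.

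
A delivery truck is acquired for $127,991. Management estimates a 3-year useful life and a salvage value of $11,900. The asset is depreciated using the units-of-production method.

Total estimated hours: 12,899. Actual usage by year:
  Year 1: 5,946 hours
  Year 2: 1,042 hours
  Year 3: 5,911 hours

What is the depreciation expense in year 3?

Depreciable base = $127,991 − $11,900 = $116,091.
Rate = $116,091 / 12,899 hours = $9 per hour.
Year 1: 5,946 × $9 = $53,514. Book value $74,477.
Year 2: 1,042 × $9 = $9,378. Book value $65,099.
Year 3: 5,911 × $9 = $53,199. Book value $11,900.

$53,199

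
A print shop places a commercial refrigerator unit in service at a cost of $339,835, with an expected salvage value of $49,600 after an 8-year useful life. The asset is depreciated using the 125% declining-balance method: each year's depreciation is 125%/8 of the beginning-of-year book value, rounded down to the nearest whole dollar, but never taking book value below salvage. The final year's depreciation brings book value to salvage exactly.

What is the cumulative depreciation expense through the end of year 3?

Depreciable base = $339,835 − $49,600 = $290,235.
Year 1: ⌊$339,835 × 125%/8⌋ = $53,099. Book value $286,736.
Year 2: ⌊$286,736 × 125%/8⌋ = $44,802. Book value $241,934.
Year 3: ⌊$241,934 × 125%/8⌋ = $37,802. Book value $204,132.
Accumulated through year 3 = $339,835 − $204,132 = $135,703.

$135,703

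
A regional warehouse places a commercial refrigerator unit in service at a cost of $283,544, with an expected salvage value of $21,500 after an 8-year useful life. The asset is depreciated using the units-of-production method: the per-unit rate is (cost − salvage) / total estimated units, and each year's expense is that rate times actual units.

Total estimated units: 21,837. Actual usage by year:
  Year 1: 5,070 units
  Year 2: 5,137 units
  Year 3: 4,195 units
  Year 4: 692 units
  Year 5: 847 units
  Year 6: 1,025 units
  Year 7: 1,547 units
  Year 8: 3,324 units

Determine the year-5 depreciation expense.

Depreciable base = $283,544 − $21,500 = $262,044.
Rate = $262,044 / 21,837 units = $12 per unit.
Year 1: 5,070 × $12 = $60,840. Book value $222,704.
Year 2: 5,137 × $12 = $61,644. Book value $161,060.
Year 3: 4,195 × $12 = $50,340. Book value $110,720.
Year 4: 692 × $12 = $8,304. Book value $102,416.
Year 5: 847 × $12 = $10,164. Book value $92,252.

$10,164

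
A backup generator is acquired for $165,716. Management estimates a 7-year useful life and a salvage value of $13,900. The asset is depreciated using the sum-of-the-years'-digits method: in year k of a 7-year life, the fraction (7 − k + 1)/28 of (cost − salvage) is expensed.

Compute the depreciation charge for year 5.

$16,266

Depreciable base = $165,716 − $13,900 = $151,816.
Sum of the years' digits = 7+6+5+4+3+2+1 = 28.
Year 1: $151,816 × 7/28 = $37,954. Book value $127,762.
Year 2: $151,816 × 6/28 = $32,532. Book value $95,230.
Year 3: $151,816 × 5/28 = $27,110. Book value $68,120.
Year 4: $151,816 × 4/28 = $21,688. Book value $46,432.
Year 5: $151,816 × 3/28 = $16,266. Book value $30,166.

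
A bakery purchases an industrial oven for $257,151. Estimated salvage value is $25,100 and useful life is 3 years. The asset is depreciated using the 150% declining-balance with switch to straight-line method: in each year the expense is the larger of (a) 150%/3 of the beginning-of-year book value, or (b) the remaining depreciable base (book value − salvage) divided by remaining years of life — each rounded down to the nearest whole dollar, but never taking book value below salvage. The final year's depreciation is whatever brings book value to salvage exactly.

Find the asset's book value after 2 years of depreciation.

Depreciable base = $257,151 − $25,100 = $232,051.
Year 1: DB = ⌊$257,151 × 150%/3⌋ = $128,575; SL = ⌊$232,051/3⌋ = $77,350 → take DB $128,575. Book value $128,576.
Year 2: DB = ⌊$128,576 × 150%/3⌋ = $64,288; SL = ⌊$103,476/2⌋ = $51,738 → take DB $64,288. Book value $64,288.

$64,288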